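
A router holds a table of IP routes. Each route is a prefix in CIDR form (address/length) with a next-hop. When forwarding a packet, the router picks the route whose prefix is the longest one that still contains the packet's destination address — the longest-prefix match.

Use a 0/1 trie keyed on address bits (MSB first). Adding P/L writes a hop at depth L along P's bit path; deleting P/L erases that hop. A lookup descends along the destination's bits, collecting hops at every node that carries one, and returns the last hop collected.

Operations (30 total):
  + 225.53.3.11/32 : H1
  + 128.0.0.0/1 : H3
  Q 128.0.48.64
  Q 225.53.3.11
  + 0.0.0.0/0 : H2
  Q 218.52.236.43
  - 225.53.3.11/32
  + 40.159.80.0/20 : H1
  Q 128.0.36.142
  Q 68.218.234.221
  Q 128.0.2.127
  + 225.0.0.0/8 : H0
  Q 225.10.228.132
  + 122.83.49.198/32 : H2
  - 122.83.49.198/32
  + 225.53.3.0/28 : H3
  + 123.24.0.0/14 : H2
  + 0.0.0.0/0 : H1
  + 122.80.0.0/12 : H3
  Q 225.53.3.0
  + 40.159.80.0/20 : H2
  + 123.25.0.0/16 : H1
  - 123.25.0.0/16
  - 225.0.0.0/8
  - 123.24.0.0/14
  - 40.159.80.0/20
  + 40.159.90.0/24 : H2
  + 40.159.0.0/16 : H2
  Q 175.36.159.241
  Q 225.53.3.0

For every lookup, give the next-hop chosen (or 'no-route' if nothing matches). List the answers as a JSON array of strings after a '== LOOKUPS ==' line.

Trace:
  + 225.53.3.11/32 (H1) depth=32
  + 128.0.0.0/1 (H3) depth=1
  lookup 128.0.48.64: bits 1 walk d0:-→d1:H3 -> H3
  lookup 225.53.3.11: bits 11100001001101010000001100001011 walk d0:-→d1:H3→d2:-→d3:-→d4:-→d5:-→d6:-→d7:-→d8:-→d9:-→d10:-→d11:-→d12:-→d13:-→d14:-→d15:-→d16:-→d17:-→d18:-→d19:-→d20:-→d21:-→d22:-→d23:-→d24:-→d25:-→d26:-→d27:-→d28:-→d29:-→d30:-→d31:-→d32:H1 -> H1
  + 0.0.0.0/0 (H2) depth=0
  lookup 218.52.236.43: bits 11 walk d0:H2→d1:H3→d2:- -> H3
  - 225.53.3.11/32 clear@32
  + 40.159.80.0/20 (H1) depth=20
  lookup 128.0.36.142: bits 1 walk d0:H2→d1:H3 -> H3
  lookup 68.218.234.221: bits 0 walk d0:H2→d1:- -> H2
  lookup 128.0.2.127: bits 1 walk d0:H2→d1:H3 -> H3
  + 225.0.0.0/8 (H0) depth=8
  lookup 225.10.228.132: bits 1110000100 walk d0:H2→d1:H3→d2:-→d3:-→d4:-→d5:-→d6:-→d7:-→d8:H0→d9:-→d10:- -> H0
  + 122.83.49.198/32 (H2) depth=32
  - 122.83.49.198/32 clear@32
  + 225.53.3.0/28 (H3) depth=28
  + 123.24.0.0/14 (H2) depth=14
  + 0.0.0.0/0 (H1) depth=0
  + 122.80.0.0/12 (H3) depth=12
  lookup 225.53.3.0: bits 1110000100110101000000110000 walk d0:H1→d1:H3→d2:-→d3:-→d4:-→d5:-→d6:-→d7:-→d8:H0→d9:-→d10:-→d11:-→d12:-→d13:-→d14:-→d15:-→d16:-→d17:-→d18:-→d19:-→d20:-→d21:-→d22:-→d23:-→d24:-→d25:-→d26:-→d27:-→d28:H3 -> H3
  + 40.159.80.0/20 (H2) depth=20
  + 123.25.0.0/16 (H1) depth=16
  - 123.25.0.0/16 clear@16
  - 225.0.0.0/8 clear@8
  - 123.24.0.0/14 clear@14
  - 40.159.80.0/20 clear@20
  + 40.159.90.0/24 (H2) depth=24
  + 40.159.0.0/16 (H2) depth=16
  lookup 175.36.159.241: bits 1 walk d0:H1→d1:H3 -> H3
  lookup 225.53.3.0: bits 1110000100110101000000110000 walk d0:H1→d1:H3→d2:-→d3:-→d4:-→d5:-→d6:-→d7:-→d8:-→d9:-→d10:-→d11:-→d12:-→d13:-→d14:-→d15:-→d16:-→d17:-→d18:-→d19:-→d20:-→d21:-→d22:-→d23:-→d24:-→d25:-→d26:-→d27:-→d28:H3 -> H3

== LOOKUPS ==
["H3","H1","H3","H3","H2","H3","H0","H3","H3","H3"]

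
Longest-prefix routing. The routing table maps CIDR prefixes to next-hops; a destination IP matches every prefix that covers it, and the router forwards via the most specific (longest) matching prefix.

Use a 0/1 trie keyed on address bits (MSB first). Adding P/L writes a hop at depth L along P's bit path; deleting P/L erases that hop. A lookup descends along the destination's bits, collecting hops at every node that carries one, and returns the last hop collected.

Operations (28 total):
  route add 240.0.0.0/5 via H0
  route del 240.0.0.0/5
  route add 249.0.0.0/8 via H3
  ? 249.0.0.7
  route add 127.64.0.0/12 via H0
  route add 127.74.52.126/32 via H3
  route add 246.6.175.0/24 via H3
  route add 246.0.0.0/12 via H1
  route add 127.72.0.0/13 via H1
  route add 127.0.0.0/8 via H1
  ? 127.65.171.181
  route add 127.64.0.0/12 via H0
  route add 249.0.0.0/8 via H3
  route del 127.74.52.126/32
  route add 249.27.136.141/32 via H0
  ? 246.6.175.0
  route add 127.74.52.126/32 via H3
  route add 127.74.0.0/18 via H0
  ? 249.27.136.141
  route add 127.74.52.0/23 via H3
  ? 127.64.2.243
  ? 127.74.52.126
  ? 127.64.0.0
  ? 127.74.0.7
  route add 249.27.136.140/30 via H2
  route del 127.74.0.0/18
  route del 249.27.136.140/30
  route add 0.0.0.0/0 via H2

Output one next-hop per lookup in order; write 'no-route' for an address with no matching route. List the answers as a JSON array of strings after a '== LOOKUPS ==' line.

Process each operation:
  + 240.0.0.0/5 (H0) depth=5
  - 240.0.0.0/5 clear@5
  + 249.0.0.0/8 (H3) depth=8
  ? 249.0.0.7  path d0:-→d1:-→d2:-→d3:-→d4:-→d5:-→d6:-→d7:-→d8:H3  best=H3
  + 127.64.0.0/12 (H0) depth=12
  + 127.74.52.126/32 (H3) depth=32
  + 246.6.175.0/24 (H3) depth=24
  + 246.0.0.0/12 (H1) depth=12
  + 127.72.0.0/13 (H1) depth=13
  + 127.0.0.0/8 (H1) depth=8
  ? 127.65.171.181  path d0:-→d1:-→d2:-→d3:-→d4:-→d5:-→d6:-→d7:-→d8:H1→d9:-→d10:-→d11:-→d12:H0  best=H0
  + 127.64.0.0/12 (H0) depth=12
  + 249.0.0.0/8 (H3) depth=8
  - 127.74.52.126/32 clear@32
  + 249.27.136.141/32 (H0) depth=32
  ? 246.6.175.0  path d0:-→d1:-→d2:-→d3:-→d4:-→d5:-→d6:-→d7:-→d8:-→d9:-→d10:-→d11:-→d12:H1→d13:-→d14:-→d15:-→d16:-→d17:-→d18:-→d19:-→d20:-→d21:-→d22:-→d23:-→d24:H3  best=H3
  + 127.74.52.126/32 (H3) depth=32
  + 127.74.0.0/18 (H0) depth=18
  ? 249.27.136.141  path d0:-→d1:-→d2:-→d3:-→d4:-→d5:-→d6:-→d7:-→d8:H3→d9:-→d10:-→d11:-→d12:-→d13:-→d14:-→d15:-→d16:-→d17:-→d18:-→d19:-→d20:-→d21:-→d22:-→d23:-→d24:-→d25:-→d26:-→d27:-→d28:-→d29:-→d30:-→d31:-→d32:H0  best=H0
  + 127.74.52.0/23 (H3) depth=23
  ? 127.64.2.243  path d0:-→d1:-→d2:-→d3:-→d4:-→d5:-→d6:-→d7:-→d8:H1→d9:-→d10:-→d11:-→d12:H0  best=H0
  ? 127.74.52.126  path d0:-→d1:-→d2:-→d3:-→d4:-→d5:-→d6:-→d7:-→d8:H1→d9:-→d10:-→d11:-→d12:H0→d13:H1→d14:-→d15:-→d16:-→d17:-→d18:H0→d19:-→d20:-→d21:-→d22:-→d23:H3→d24:-→d25:-→d26:-→d27:-→d28:-→d29:-→d30:-→d31:-→d32:H3  best=H3
  ? 127.64.0.0  path d0:-→d1:-→d2:-→d3:-→d4:-→d5:-→d6:-→d7:-→d8:H1→d9:-→d10:-→d11:-→d12:H0  best=H0
  ? 127.74.0.7  path d0:-→d1:-→d2:-→d3:-→d4:-→d5:-→d6:-→d7:-→d8:H1→d9:-→d10:-→d11:-→d12:H0→d13:H1→d14:-→d15:-→d16:-→d17:-→d18:H0  best=H0
  + 249.27.136.140/30 (H2) depth=30
  - 127.74.0.0/18 clear@18
  - 249.27.136.140/30 clear@30
  + 0.0.0.0/0 (H2) depth=0

== LOOKUPS ==
["H3","H0","H3","H0","H0","H3","H0","H0"]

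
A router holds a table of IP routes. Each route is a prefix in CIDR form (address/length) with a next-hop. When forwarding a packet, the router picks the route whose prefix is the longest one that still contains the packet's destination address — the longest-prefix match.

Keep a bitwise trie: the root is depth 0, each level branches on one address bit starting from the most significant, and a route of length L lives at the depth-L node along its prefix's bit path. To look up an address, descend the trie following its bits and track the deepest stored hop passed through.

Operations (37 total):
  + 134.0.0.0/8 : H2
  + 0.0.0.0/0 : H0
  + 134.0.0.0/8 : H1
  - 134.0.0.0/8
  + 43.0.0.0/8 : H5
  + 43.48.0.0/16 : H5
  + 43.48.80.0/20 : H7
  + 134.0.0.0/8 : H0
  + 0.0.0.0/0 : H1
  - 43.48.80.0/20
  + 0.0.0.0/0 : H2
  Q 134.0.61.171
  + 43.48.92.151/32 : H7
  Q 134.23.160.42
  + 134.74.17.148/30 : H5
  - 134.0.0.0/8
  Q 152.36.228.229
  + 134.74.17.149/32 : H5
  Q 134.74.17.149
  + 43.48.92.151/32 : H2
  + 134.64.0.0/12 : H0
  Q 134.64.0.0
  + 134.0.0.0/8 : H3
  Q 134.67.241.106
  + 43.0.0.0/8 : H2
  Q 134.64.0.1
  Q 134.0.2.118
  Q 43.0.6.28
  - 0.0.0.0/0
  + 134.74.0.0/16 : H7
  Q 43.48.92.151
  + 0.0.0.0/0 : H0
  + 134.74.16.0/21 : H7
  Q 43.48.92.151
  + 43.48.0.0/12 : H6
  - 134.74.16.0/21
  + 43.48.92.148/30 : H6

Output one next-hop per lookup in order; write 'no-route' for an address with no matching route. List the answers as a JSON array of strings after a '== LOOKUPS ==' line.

Apply in order:
  + 134.0.0.0/8 (H2) depth=8
  + 0.0.0.0/0 (H0) depth=0
  + 134.0.0.0/8 (H1) depth=8
  - 134.0.0.0/8 clear@8
  + 43.0.0.0/8 (H5) depth=8
  + 43.48.0.0/16 (H5) depth=16
  + 43.48.80.0/20 (H7) depth=20
  + 134.0.0.0/8 (H0) depth=8
  + 0.0.0.0/0 (H1) depth=0
  - 43.48.80.0/20 clear@20
  + 0.0.0.0/0 (H2) depth=0
  ? 134.0.61.171  path d0:H2→d1:-→d2:-→d3:-→d4:-→d5:-→d6:-→d7:-→d8:H0  best=H0
  + 43.48.92.151/32 (H7) depth=32
  ? 134.23.160.42  path d0:H2→d1:-→d2:-→d3:-→d4:-→d5:-→d6:-→d7:-→d8:H0  best=H0
  + 134.74.17.148/30 (H5) depth=30
  - 134.0.0.0/8 clear@8
  ? 152.36.228.229  path d0:H2→d1:-→d2:-→d3:-  best=H2
  + 134.74.17.149/32 (H5) depth=32
  ? 134.74.17.149  path d0:H2→d1:-→d2:-→d3:-→d4:-→d5:-→d6:-→d7:-→d8:-→d9:-→d10:-→d11:-→d12:-→d13:-→d14:-→d15:-→d16:-→d17:-→d18:-→d19:-→d20:-→d21:-→d22:-→d23:-→d24:-→d25:-→d26:-→d27:-→d28:-→d29:-→d30:H5→d31:-→d32:H5  best=H5
  + 43.48.92.151/32 (H2) depth=32
  + 134.64.0.0/12 (H0) depth=12
  ? 134.64.0.0  path d0:H2→d1:-→d2:-→d3:-→d4:-→d5:-→d6:-→d7:-→d8:-→d9:-→d10:-→d11:-→d12:H0  best=H0
  + 134.0.0.0/8 (H3) depth=8
  ? 134.67.241.106  path d0:H2→d1:-→d2:-→d3:-→d4:-→d5:-→d6:-→d7:-→d8:H3→d9:-→d10:-→d11:-→d12:H0  best=H0
  + 43.0.0.0/8 (H2) depth=8
  ? 134.64.0.1  path d0:H2→d1:-→d2:-→d3:-→d4:-→d5:-→d6:-→d7:-→d8:H3→d9:-→d10:-→d11:-→d12:H0  best=H0
  ? 134.0.2.118  path d0:H2→d1:-→d2:-→d3:-→d4:-→d5:-→d6:-→d7:-→d8:H3→d9:-  best=H3
  ? 43.0.6.28  path d0:H2→d1:-→d2:-→d3:-→d4:-→d5:-→d6:-→d7:-→d8:H2→d9:-→d10:-  best=H2
  - 0.0.0.0/0 clear@0
  + 134.74.0.0/16 (H7) depth=16
  ? 43.48.92.151  path d0:-→d1:-→d2:-→d3:-→d4:-→d5:-→d6:-→d7:-→d8:H2→d9:-→d10:-→d11:-→d12:-→d13:-→d14:-→d15:-→d16:H5→d17:-→d18:-→d19:-→d20:-→d21:-→d22:-→d23:-→d24:-→d25:-→d26:-→d27:-→d28:-→d29:-→d30:-→d31:-→d32:H2  best=H2
  + 0.0.0.0/0 (H0) depth=0
  + 134.74.16.0/21 (H7) depth=21
  ? 43.48.92.151  path d0:H0→d1:-→d2:-→d3:-→d4:-→d5:-→d6:-→d7:-→d8:H2→d9:-→d10:-→d11:-→d12:-→d13:-→d14:-→d15:-→d16:H5→d17:-→d18:-→d19:-→d20:-→d21:-→d22:-→d23:-→d24:-→d25:-→d26:-→d27:-→d28:-→d29:-→d30:-→d31:-→d32:H2  best=H2
  + 43.48.0.0/12 (H6) depth=12
  - 134.74.16.0/21 clear@21
  + 43.48.92.148/30 (H6) depth=30

== LOOKUPS ==
["H0","H0","H2","H5","H0","H0","H0","H3","H2","H2","H2"]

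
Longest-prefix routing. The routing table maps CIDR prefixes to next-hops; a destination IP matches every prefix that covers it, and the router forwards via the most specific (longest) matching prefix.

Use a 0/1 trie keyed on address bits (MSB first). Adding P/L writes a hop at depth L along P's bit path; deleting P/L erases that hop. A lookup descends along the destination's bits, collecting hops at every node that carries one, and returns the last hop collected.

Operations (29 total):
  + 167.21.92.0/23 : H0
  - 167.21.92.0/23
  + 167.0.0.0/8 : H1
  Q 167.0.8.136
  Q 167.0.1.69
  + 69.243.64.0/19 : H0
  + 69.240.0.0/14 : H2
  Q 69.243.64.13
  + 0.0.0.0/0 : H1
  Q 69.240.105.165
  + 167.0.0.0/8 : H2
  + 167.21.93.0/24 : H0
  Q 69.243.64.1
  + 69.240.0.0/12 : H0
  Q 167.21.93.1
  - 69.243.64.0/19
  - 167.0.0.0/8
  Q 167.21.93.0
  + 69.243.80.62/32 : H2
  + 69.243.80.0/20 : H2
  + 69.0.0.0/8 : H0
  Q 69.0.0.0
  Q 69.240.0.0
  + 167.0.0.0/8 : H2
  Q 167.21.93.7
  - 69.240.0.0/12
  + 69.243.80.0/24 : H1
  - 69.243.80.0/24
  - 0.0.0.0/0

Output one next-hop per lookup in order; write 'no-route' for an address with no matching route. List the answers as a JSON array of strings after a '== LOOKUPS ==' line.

Trace:
  add 167.21.92.0/23 -> H0 at depth 23
  del 167.21.92.0/23 (clear depth 23)
  add 167.0.0.0/8 -> H1 at depth 8
  Q 167.0.8.136: descend 10100111000 ; hops seen [H1] ; pick H1
  Q 167.0.1.69: descend 10100111000 ; hops seen [H1] ; pick H1
  add 69.243.64.0/19 -> H0 at depth 19
  add 69.240.0.0/14 -> H2 at depth 14
  Q 69.243.64.13: descend 0100010111110011010 ; hops seen [H2,H0] ; pick H0
  add 0.0.0.0/0 -> H1 at depth 0
  Q 69.240.105.165: descend 01000101111100 ; hops seen [H1,H2] ; pick H2
  add 167.0.0.0/8 -> H2 at depth 8
  add 167.21.93.0/24 -> H0 at depth 24
  Q 69.243.64.1: descend 0100010111110011010 ; hops seen [H1,H2,H0] ; pick H0
  add 69.240.0.0/12 -> H0 at depth 12
  Q 167.21.93.1: descend 101001110001010101011101 ; hops seen [H1,H2,H0] ; pick H0
  del 69.243.64.0/19 (clear depth 19)
  del 167.0.0.0/8 (clear depth 8)
  Q 167.21.93.0: descend 101001110001010101011101 ; hops seen [H1,H0] ; pick H0
  add 69.243.80.62/32 -> H2 at depth 32
  add 69.243.80.0/20 -> H2 at depth 20
  add 69.0.0.0/8 -> H0 at depth 8
  Q 69.0.0.0: descend 01000101 ; hops seen [H1,H0] ; pick H0
  Q 69.240.0.0: descend 01000101111100 ; hops seen [H1,H0,H0,H2] ; pick H2
  add 167.0.0.0/8 -> H2 at depth 8
  Q 167.21.93.7: descend 101001110001010101011101 ; hops seen [H1,H2,H0] ; pick H0
  del 69.240.0.0/12 (clear depth 12)
  add 69.243.80.0/24 -> H1 at depth 24
  del 69.243.80.0/24 (clear depth 24)
  del 0.0.0.0/0 (clear depth 0)

== LOOKUPS ==
["H1","H1","H0","H2","H0","H0","H0","H0","H2","H0"]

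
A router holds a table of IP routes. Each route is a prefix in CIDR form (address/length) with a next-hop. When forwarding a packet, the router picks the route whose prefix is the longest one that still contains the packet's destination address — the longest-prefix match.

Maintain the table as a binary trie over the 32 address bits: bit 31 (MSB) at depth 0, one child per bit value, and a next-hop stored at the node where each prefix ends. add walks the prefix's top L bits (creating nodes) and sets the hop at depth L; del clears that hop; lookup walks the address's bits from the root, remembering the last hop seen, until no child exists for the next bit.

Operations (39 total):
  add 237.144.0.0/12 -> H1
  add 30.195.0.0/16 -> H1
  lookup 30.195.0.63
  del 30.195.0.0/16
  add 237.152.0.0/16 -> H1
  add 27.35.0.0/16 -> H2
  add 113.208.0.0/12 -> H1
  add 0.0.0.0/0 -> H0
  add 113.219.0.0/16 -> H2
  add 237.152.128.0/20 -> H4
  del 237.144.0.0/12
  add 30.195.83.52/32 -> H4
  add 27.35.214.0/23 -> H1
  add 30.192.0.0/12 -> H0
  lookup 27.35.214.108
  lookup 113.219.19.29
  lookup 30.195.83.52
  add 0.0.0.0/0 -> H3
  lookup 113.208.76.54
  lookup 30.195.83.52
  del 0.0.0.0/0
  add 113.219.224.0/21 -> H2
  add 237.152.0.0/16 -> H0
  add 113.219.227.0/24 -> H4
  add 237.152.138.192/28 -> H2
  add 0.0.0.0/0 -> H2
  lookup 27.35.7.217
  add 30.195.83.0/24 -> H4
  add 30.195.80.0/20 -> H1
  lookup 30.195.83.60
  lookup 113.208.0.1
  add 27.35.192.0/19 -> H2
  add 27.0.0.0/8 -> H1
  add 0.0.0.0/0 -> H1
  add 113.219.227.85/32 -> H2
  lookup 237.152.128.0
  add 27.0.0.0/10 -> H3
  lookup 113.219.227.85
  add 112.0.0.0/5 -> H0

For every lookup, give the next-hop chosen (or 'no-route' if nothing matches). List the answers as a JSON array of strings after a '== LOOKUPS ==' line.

Apply in order:
  + 237.144.0.0/12 (H1) depth=12
  + 30.195.0.0/16 (H1) depth=16
  ? 30.195.0.63  path d0:-→d1:-→d2:-→d3:-→d4:-→d5:-→d6:-→d7:-→d8:-→d9:-→d10:-→d11:-→d12:-→d13:-→d14:-→d15:-→d16:H1  best=H1
  del 30.195.0.0/16 (clear depth 16)
  + 237.152.0.0/16 (H1) depth=16
  + 27.35.0.0/16 (H2) depth=16
  + 113.208.0.0/12 (H1) depth=12
  + 0.0.0.0/0 (H0) depth=0
  + 113.219.0.0/16 (H2) depth=16
  + 237.152.128.0/20 (H4) depth=20
  del 237.144.0.0/12 (clear depth 12)
  + 30.195.83.52/32 (H4) depth=32
  + 27.35.214.0/23 (H1) depth=23
  + 30.192.0.0/12 (H0) depth=12
  ? 27.35.214.108  path d0:H0→d1:-→d2:-→d3:-→d4:-→d5:-→d6:-→d7:-→d8:-→d9:-→d10:-→d11:-→d12:-→d13:-→d14:-→d15:-→d16:H2→d17:-→d18:-→d19:-→d20:-→d21:-→d22:-→d23:H1  best=H1
  ? 113.219.19.29  path d0:H0→d1:-→d2:-→d3:-→d4:-→d5:-→d6:-→d7:-→d8:-→d9:-→d10:-→d11:-→d12:H1→d13:-→d14:-→d15:-→d16:H2  best=H2
  ? 30.195.83.52  path d0:H0→d1:-→d2:-→d3:-→d4:-→d5:-→d6:-→d7:-→d8:-→d9:-→d10:-→d11:-→d12:H0→d13:-→d14:-→d15:-→d16:-→d17:-→d18:-→d19:-→d20:-→d21:-→d22:-→d23:-→d24:-→d25:-→d26:-→d27:-→d28:-→d29:-→d30:-→d31:-→d32:H4  best=H4
  + 0.0.0.0/0 (H3) depth=0
  ? 113.208.76.54  path d0:H3→d1:-→d2:-→d3:-→d4:-→d5:-→d6:-→d7:-→d8:-→d9:-→d10:-→d11:-→d12:H1  best=H1
  ? 30.195.83.52  path d0:H3→d1:-→d2:-→d3:-→d4:-→d5:-→d6:-→d7:-→d8:-→d9:-→d10:-→d11:-→d12:H0→d13:-→d14:-→d15:-→d16:-→d17:-→d18:-→d19:-→d20:-→d21:-→d22:-→d23:-→d24:-→d25:-→d26:-→d27:-→d28:-→d29:-→d30:-→d31:-→d32:H4  best=H4
  del 0.0.0.0/0 (clear depth 0)
  + 113.219.224.0/21 (H2) depth=21
  + 237.152.0.0/16 (H0) depth=16
  + 113.219.227.0/24 (H4) depth=24
  + 237.152.138.192/28 (H2) depth=28
  + 0.0.0.0/0 (H2) depth=0
  ? 27.35.7.217  path d0:H2→d1:-→d2:-→d3:-→d4:-→d5:-→d6:-→d7:-→d8:-→d9:-→d10:-→d11:-→d12:-→d13:-→d14:-→d15:-→d16:H2  best=H2
  + 30.195.83.0/24 (H4) depth=24
  + 30.195.80.0/20 (H1) depth=20
  ? 30.195.83.60  path d0:H2→d1:-→d2:-→d3:-→d4:-→d5:-→d6:-→d7:-→d8:-→d9:-→d10:-→d11:-→d12:H0→d13:-→d14:-→d15:-→d16:-→d17:-→d18:-→d19:-→d20:H1→d21:-→d22:-→d23:-→d24:H4→d25:-→d26:-→d27:-→d28:-  best=H4
  ? 113.208.0.1  path d0:H2→d1:-→d2:-→d3:-→d4:-→d5:-→d6:-→d7:-→d8:-→d9:-→d10:-→d11:-→d12:H1  best=H1
  + 27.35.192.0/19 (H2) depth=19
  + 27.0.0.0/8 (H1) depth=8
  + 0.0.0.0/0 (H1) depth=0
  + 113.219.227.85/32 (H2) depth=32
  ? 237.152.128.0  path d0:H1→d1:-→d2:-→d3:-→d4:-→d5:-→d6:-→d7:-→d8:-→d9:-→d10:-→d11:-→d12:-→d13:-→d14:-→d15:-→d16:H0→d17:-→d18:-→d19:-→d20:H4  best=H4
  + 27.0.0.0/10 (H3) depth=10
  ? 113.219.227.85  path d0:H1→d1:-→d2:-→d3:-→d4:-→d5:-→d6:-→d7:-→d8:-→d9:-→d10:-→d11:-→d12:H1→d13:-→d14:-→d15:-→d16:H2→d17:-→d18:-→d19:-→d20:-→d21:H2→d22:-→d23:-→d24:H4→d25:-→d26:-→d27:-→d28:-→d29:-→d30:-→d31:-→d32:H2  best=H2
  + 112.0.0.0/5 (H0) depth=5

== LOOKUPS ==
["H1","H1","H2","H4","H1","H4","H2","H4","H1","H4","H2"]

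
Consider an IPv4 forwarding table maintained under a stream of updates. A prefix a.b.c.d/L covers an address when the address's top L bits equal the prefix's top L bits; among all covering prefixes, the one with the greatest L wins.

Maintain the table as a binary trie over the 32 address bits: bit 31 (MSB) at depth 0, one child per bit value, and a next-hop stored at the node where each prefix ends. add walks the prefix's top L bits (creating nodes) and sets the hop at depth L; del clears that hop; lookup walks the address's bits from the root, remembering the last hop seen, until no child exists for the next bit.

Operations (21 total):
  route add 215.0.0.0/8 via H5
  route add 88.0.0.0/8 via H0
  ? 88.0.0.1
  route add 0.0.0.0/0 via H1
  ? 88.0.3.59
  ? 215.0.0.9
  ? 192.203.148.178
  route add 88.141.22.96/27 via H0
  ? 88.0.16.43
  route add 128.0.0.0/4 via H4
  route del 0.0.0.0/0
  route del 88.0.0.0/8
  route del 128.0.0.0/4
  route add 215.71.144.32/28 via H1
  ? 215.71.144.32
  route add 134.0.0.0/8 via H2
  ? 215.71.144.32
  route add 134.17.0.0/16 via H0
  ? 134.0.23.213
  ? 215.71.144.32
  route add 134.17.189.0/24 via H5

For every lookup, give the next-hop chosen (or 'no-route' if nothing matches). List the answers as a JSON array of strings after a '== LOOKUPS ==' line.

Process each operation:
  + 215.0.0.0/8 (H5) depth=8
  + 88.0.0.0/8 (H0) depth=8
  lookup 88.0.0.1: bits 01011000 walk d0:-→d1:-→d2:-→d3:-→d4:-→d5:-→d6:-→d7:-→d8:H0 -> H0
  + 0.0.0.0/0 (H1) depth=0
  lookup 88.0.3.59: bits 01011000 walk d0:H1→d1:-→d2:-→d3:-→d4:-→d5:-→d6:-→d7:-→d8:H0 -> H0
  lookup 215.0.0.9: bits 11010111 walk d0:H1→d1:-→d2:-→d3:-→d4:-→d5:-→d6:-→d7:-→d8:H5 -> H5
  lookup 192.203.148.178: bits 110 walk d0:H1→d1:-→d2:-→d3:- -> H1
  + 88.141.22.96/27 (H0) depth=27
  lookup 88.0.16.43: bits 01011000 walk d0:H1→d1:-→d2:-→d3:-→d4:-→d5:-→d6:-→d7:-→d8:H0 -> H0
  + 128.0.0.0/4 (H4) depth=4
  del 0.0.0.0/0 (clear depth 0)
  del 88.0.0.0/8 (clear depth 8)
  del 128.0.0.0/4 (clear depth 4)
  + 215.71.144.32/28 (H1) depth=28
  lookup 215.71.144.32: bits 1101011101000111100100000010 walk d0:-→d1:-→d2:-→d3:-→d4:-→d5:-→d6:-→d7:-→d8:H5→d9:-→d10:-→d11:-→d12:-→d13:-→d14:-→d15:-→d16:-→d17:-→d18:-→d19:-→d20:-→d21:-→d22:-→d23:-→d24:-→d25:-→d26:-→d27:-→d28:H1 -> H1
  + 134.0.0.0/8 (H2) depth=8
  lookup 215.71.144.32: bits 1101011101000111100100000010 walk d0:-→d1:-→d2:-→d3:-→d4:-→d5:-→d6:-→d7:-→d8:H5→d9:-→d10:-→d11:-→d12:-→d13:-→d14:-→d15:-→d16:-→d17:-→d18:-→d19:-→d20:-→d21:-→d22:-→d23:-→d24:-→d25:-→d26:-→d27:-→d28:H1 -> H1
  + 134.17.0.0/16 (H0) depth=16
  lookup 134.0.23.213: bits 10000110000 walk d0:-→d1:-→d2:-→d3:-→d4:-→d5:-→d6:-→d7:-→d8:H2→d9:-→d10:-→d11:- -> H2
  lookup 215.71.144.32: bits 1101011101000111100100000010 walk d0:-→d1:-→d2:-→d3:-→d4:-→d5:-→d6:-→d7:-→d8:H5→d9:-→d10:-→d11:-→d12:-→d13:-→d14:-→d15:-→d16:-→d17:-→d18:-→d19:-→d20:-→d21:-→d22:-→d23:-→d24:-→d25:-→d26:-→d27:-→d28:H1 -> H1
  + 134.17.189.0/24 (H5) depth=24

== LOOKUPS ==
["H0","H0","H5","H1","H0","H1","H1","H2","H1"]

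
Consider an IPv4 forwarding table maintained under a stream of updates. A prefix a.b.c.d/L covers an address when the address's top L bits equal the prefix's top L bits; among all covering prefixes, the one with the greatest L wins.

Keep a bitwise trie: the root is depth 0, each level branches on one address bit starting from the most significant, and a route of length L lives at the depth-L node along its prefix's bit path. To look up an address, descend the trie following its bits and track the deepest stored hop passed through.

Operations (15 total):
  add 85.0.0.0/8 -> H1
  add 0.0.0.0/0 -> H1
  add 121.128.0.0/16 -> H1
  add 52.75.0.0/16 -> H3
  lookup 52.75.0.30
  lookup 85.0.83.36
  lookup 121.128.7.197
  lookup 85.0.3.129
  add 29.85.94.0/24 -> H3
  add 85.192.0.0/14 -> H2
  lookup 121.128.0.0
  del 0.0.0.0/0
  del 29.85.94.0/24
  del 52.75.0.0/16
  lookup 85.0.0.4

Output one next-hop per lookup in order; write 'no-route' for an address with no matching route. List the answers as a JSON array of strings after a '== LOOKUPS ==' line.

Process each operation:
  add 85.0.0.0/8 -> H1 at depth 8
  add 0.0.0.0/0 -> H1 at depth 0
  add 121.128.0.0/16 -> H1 at depth 16
  add 52.75.0.0/16 -> H3 at depth 16
  lookup 52.75.0.30: bits 0011010001001011 walk d0:H1→d1:-→d2:-→d3:-→d4:-→d5:-→d6:-→d7:-→d8:-→d9:-→d10:-→d11:-→d12:-→d13:-→d14:-→d15:-→d16:H3 -> H3
  lookup 85.0.83.36: bits 01010101 walk d0:H1→d1:-→d2:-→d3:-→d4:-→d5:-→d6:-→d7:-→d8:H1 -> H1
  lookup 121.128.7.197: bits 0111100110000000 walk d0:H1→d1:-→d2:-→d3:-→d4:-→d5:-→d6:-→d7:-→d8:-→d9:-→d10:-→d11:-→d12:-→d13:-→d14:-→d15:-→d16:H1 -> H1
  lookup 85.0.3.129: bits 01010101 walk d0:H1→d1:-→d2:-→d3:-→d4:-→d5:-→d6:-→d7:-→d8:H1 -> H1
  add 29.85.94.0/24 -> H3 at depth 24
  add 85.192.0.0/14 -> H2 at depth 14
  lookup 121.128.0.0: bits 0111100110000000 walk d0:H1→d1:-→d2:-→d3:-→d4:-→d5:-→d6:-→d7:-→d8:-→d9:-→d10:-→d11:-→d12:-→d13:-→d14:-→d15:-→d16:H1 -> H1
  - 0.0.0.0/0 clear@0
  - 29.85.94.0/24 clear@24
  - 52.75.0.0/16 clear@16
  lookup 85.0.0.4: bits 01010101 walk d0:-→d1:-→d2:-→d3:-→d4:-→d5:-→d6:-→d7:-→d8:H1 -> H1

== LOOKUPS ==
["H3","H1","H1","H1","H1","H1"]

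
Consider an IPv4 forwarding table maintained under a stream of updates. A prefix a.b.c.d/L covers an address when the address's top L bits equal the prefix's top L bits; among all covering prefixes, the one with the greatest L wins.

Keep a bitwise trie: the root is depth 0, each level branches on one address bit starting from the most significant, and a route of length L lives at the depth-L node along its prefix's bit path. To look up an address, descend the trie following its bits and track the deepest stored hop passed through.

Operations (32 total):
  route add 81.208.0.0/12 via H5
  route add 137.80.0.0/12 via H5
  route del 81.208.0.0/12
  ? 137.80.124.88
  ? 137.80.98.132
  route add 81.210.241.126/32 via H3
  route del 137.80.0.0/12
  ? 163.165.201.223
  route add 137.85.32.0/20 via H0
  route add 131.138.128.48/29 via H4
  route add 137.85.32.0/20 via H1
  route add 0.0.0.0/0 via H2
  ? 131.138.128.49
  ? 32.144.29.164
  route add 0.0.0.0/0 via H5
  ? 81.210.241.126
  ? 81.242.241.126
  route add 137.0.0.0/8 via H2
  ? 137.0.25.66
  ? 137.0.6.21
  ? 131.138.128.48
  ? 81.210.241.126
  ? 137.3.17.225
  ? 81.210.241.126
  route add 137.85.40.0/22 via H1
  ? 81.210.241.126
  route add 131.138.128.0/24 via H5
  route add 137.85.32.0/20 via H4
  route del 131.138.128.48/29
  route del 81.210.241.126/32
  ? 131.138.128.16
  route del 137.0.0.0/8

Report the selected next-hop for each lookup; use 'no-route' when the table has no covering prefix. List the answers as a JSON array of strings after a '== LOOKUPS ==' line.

Trace:
  + 81.208.0.0/12 (H5) depth=12
  + 137.80.0.0/12 (H5) depth=12
  - 81.208.0.0/12 clear@12
  ? 137.80.124.88  path d0:-→d1:-→d2:-→d3:-→d4:-→d5:-→d6:-→d7:-→d8:-→d9:-→d10:-→d11:-→d12:H5  best=H5
  ? 137.80.98.132  path d0:-→d1:-→d2:-→d3:-→d4:-→d5:-→d6:-→d7:-→d8:-→d9:-→d10:-→d11:-→d12:H5  best=H5
  + 81.210.241.126/32 (H3) depth=32
  - 137.80.0.0/12 clear@12
  ? 163.165.201.223  path d0:-→d1:-→d2:-  best=no-route
  + 137.85.32.0/20 (H0) depth=20
  + 131.138.128.48/29 (H4) depth=29
  + 137.85.32.0/20 (H1) depth=20
  + 0.0.0.0/0 (H2) depth=0
  ? 131.138.128.49  path d0:H2→d1:-→d2:-→d3:-→d4:-→d5:-→d6:-→d7:-→d8:-→d9:-→d10:-→d11:-→d12:-→d13:-→d14:-→d15:-→d16:-→d17:-→d18:-→d19:-→d20:-→d21:-→d22:-→d23:-→d24:-→d25:-→d26:-→d27:-→d28:-→d29:H4  best=H4
  ? 32.144.29.164  path d0:H2→d1:-  best=H2
  + 0.0.0.0/0 (H5) depth=0
  ? 81.210.241.126  path d0:H5→d1:-→d2:-→d3:-→d4:-→d5:-→d6:-→d7:-→d8:-→d9:-→d10:-→d11:-→d12:-→d13:-→d14:-→d15:-→d16:-→d17:-→d18:-→d19:-→d20:-→d21:-→d22:-→d23:-→d24:-→d25:-→d26:-→d27:-→d28:-→d29:-→d30:-→d31:-→d32:H3  best=H3
  ? 81.242.241.126  path d0:H5→d1:-→d2:-→d3:-→d4:-→d5:-→d6:-→d7:-→d8:-→d9:-→d10:-  best=H5
  + 137.0.0.0/8 (H2) depth=8
  ? 137.0.25.66  path d0:H5→d1:-→d2:-→d3:-→d4:-→d5:-→d6:-→d7:-→d8:H2→d9:-  best=H2
  ? 137.0.6.21  path d0:H5→d1:-→d2:-→d3:-→d4:-→d5:-→d6:-→d7:-→d8:H2→d9:-  best=H2
  ? 131.138.128.48  path d0:H5→d1:-→d2:-→d3:-→d4:-→d5:-→d6:-→d7:-→d8:-→d9:-→d10:-→d11:-→d12:-→d13:-→d14:-→d15:-→d16:-→d17:-→d18:-→d19:-→d20:-→d21:-→d22:-→d23:-→d24:-→d25:-→d26:-→d27:-→d28:-→d29:H4  best=H4
  ? 81.210.241.126  path d0:H5→d1:-→d2:-→d3:-→d4:-→d5:-→d6:-→d7:-→d8:-→d9:-→d10:-→d11:-→d12:-→d13:-→d14:-→d15:-→d16:-→d17:-→d18:-→d19:-→d20:-→d21:-→d22:-→d23:-→d24:-→d25:-→d26:-→d27:-→d28:-→d29:-→d30:-→d31:-→d32:H3  best=H3
  ? 137.3.17.225  path d0:H5→d1:-→d2:-→d3:-→d4:-→d5:-→d6:-→d7:-→d8:H2→d9:-  best=H2
  ? 81.210.241.126  path d0:H5→d1:-→d2:-→d3:-→d4:-→d5:-→d6:-→d7:-→d8:-→d9:-→d10:-→d11:-→d12:-→d13:-→d14:-→d15:-→d16:-→d17:-→d18:-→d19:-→d20:-→d21:-→d22:-→d23:-→d24:-→d25:-→d26:-→d27:-→d28:-→d29:-→d30:-→d31:-→d32:H3  best=H3
  + 137.85.40.0/22 (H1) depth=22
  ? 81.210.241.126  path d0:H5→d1:-→d2:-→d3:-→d4:-→d5:-→d6:-→d7:-→d8:-→d9:-→d10:-→d11:-→d12:-→d13:-→d14:-→d15:-→d16:-→d17:-→d18:-→d19:-→d20:-→d21:-→d22:-→d23:-→d24:-→d25:-→d26:-→d27:-→d28:-→d29:-→d30:-→d31:-→d32:H3  best=H3
  + 131.138.128.0/24 (H5) depth=24
  + 137.85.32.0/20 (H4) depth=20
  - 131.138.128.48/29 clear@29
  - 81.210.241.126/32 clear@32
  ? 131.138.128.16  path d0:H5→d1:-→d2:-→d3:-→d4:-→d5:-→d6:-→d7:-→d8:-→d9:-→d10:-→d11:-→d12:-→d13:-→d14:-→d15:-→d16:-→d17:-→d18:-→d19:-→d20:-→d21:-→d22:-→d23:-→d24:H5→d25:-→d26:-  best=H5
  - 137.0.0.0/8 clear@8

== LOOKUPS ==
["H5","H5","no-route","H4","H2","H3","H5","H2","H2","H4","H3","H2","H3","H3","H5"]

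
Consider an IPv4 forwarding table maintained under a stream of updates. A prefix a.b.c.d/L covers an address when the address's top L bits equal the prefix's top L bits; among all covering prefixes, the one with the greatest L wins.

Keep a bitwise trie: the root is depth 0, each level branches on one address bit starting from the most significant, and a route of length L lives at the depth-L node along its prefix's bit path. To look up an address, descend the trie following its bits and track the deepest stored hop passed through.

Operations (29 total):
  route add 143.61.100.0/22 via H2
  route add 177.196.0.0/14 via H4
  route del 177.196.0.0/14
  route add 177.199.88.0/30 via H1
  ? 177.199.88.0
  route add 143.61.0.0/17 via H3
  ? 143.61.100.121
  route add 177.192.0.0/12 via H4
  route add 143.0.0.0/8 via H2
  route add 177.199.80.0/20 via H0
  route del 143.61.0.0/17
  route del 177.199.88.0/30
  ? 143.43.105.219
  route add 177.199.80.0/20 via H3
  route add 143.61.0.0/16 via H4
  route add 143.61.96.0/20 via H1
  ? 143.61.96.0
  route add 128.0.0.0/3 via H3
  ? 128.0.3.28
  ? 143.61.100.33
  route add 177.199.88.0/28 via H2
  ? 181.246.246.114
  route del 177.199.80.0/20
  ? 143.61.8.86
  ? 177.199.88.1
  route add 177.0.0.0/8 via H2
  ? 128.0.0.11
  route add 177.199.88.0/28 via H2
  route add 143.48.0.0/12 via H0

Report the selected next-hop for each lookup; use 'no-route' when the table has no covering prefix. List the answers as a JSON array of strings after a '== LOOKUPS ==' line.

Process each operation:
  add 143.61.100.0/22 -> H2 at depth 22
  add 177.196.0.0/14 -> H4 at depth 14
  del 177.196.0.0/14 (clear depth 14)
  add 177.199.88.0/30 -> H1 at depth 30
  Q 177.199.88.0: descend 101100011100011101011000000000 ; hops seen [H1] ; pick H1
  add 143.61.0.0/17 -> H3 at depth 17
  Q 143.61.100.121: descend 1000111100111101011001 ; hops seen [H3,H2] ; pick H2
  add 177.192.0.0/12 -> H4 at depth 12
  add 143.0.0.0/8 -> H2 at depth 8
  add 177.199.80.0/20 -> H0 at depth 20
  del 143.61.0.0/17 (clear depth 17)
  del 177.199.88.0/30 (clear depth 30)
  Q 143.43.105.219: descend 10001111001 ; hops seen [H2] ; pick H2
  add 177.199.80.0/20 -> H3 at depth 20
  add 143.61.0.0/16 -> H4 at depth 16
  add 143.61.96.0/20 -> H1 at depth 20
  Q 143.61.96.0: descend 100011110011110101100 ; hops seen [H2,H4,H1] ; pick H1
  add 128.0.0.0/3 -> H3 at depth 3
  Q 128.0.3.28: descend 1000 ; hops seen [H3] ; pick H3
  Q 143.61.100.33: descend 1000111100111101011001 ; hops seen [H3,H2,H4,H1,H2] ; pick H2
  add 177.199.88.0/28 -> H2 at depth 28
  Q 181.246.246.114: descend 10110 ; hops seen [∅] ; pick no-route
  del 177.199.80.0/20 (clear depth 20)
  Q 143.61.8.86: descend 10001111001111010 ; hops seen [H3,H2,H4] ; pick H4
  Q 177.199.88.1: descend 101100011100011101011000000000 ; hops seen [H4,H2] ; pick H2
  add 177.0.0.0/8 -> H2 at depth 8
  Q 128.0.0.11: descend 1000 ; hops seen [H3] ; pick H3
  add 177.199.88.0/28 -> H2 at depth 28
  add 143.48.0.0/12 -> H0 at depth 12

== LOOKUPS ==
["H1","H2","H2","H1","H3","H2","no-route","H4","H2","H3"]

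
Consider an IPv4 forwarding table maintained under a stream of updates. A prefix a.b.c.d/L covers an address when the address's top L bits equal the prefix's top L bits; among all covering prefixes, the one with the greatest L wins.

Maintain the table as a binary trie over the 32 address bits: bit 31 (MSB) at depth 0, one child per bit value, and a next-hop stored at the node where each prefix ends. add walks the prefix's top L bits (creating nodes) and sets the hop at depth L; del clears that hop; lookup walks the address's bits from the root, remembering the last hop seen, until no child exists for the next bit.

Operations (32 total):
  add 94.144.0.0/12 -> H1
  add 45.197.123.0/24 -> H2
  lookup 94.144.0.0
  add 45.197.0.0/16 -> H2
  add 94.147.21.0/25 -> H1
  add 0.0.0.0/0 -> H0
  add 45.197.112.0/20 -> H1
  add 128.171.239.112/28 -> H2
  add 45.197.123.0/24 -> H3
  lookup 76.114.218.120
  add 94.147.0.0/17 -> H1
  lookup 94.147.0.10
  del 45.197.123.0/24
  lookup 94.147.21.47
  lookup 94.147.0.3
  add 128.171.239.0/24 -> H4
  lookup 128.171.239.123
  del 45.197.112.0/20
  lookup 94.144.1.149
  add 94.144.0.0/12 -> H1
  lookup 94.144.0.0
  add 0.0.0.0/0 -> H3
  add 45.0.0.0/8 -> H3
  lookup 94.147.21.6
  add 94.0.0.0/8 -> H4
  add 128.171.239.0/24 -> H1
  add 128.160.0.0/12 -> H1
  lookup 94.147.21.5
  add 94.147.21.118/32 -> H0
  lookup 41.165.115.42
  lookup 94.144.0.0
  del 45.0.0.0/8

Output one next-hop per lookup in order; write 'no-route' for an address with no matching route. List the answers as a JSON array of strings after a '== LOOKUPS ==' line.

Trace:
  add 94.144.0.0/12 -> H1 at depth 12
  add 45.197.123.0/24 -> H2 at depth 24
  Q 94.144.0.0: descend 010111101001 ; hops seen [H1] ; pick H1
  add 45.197.0.0/16 -> H2 at depth 16
  add 94.147.21.0/25 -> H1 at depth 25
  add 0.0.0.0/0 -> H0 at depth 0
  add 45.197.112.0/20 -> H1 at depth 20
  add 128.171.239.112/28 -> H2 at depth 28
  add 45.197.123.0/24 -> H3 at depth 24
  Q 76.114.218.120: descend 010 ; hops seen [H0] ; pick H0
  add 94.147.0.0/17 -> H1 at depth 17
  Q 94.147.0.10: descend 0101111010010011000 ; hops seen [H0,H1,H1] ; pick H1
  del 45.197.123.0/24 (clear depth 24)
  Q 94.147.21.47: descend 0101111010010011000101010 ; hops seen [H0,H1,H1,H1] ; pick H1
  Q 94.147.0.3: descend 0101111010010011000 ; hops seen [H0,H1,H1] ; pick H1
  add 128.171.239.0/24 -> H4 at depth 24
  Q 128.171.239.123: descend 1000000010101011111011110111 ; hops seen [H0,H4,H2] ; pick H2
  del 45.197.112.0/20 (clear depth 20)
  Q 94.144.1.149: descend 01011110100100 ; hops seen [H0,H1] ; pick H1
  add 94.144.0.0/12 -> H1 at depth 12
  Q 94.144.0.0: descend 01011110100100 ; hops seen [H0,H1] ; pick H1
  add 0.0.0.0/0 -> H3 at depth 0
  add 45.0.0.0/8 -> H3 at depth 8
  Q 94.147.21.6: descend 0101111010010011000101010 ; hops seen [H3,H1,H1,H1] ; pick H1
  add 94.0.0.0/8 -> H4 at depth 8
  add 128.171.239.0/24 -> H1 at depth 24
  add 128.160.0.0/12 -> H1 at depth 12
  Q 94.147.21.5: descend 0101111010010011000101010 ; hops seen [H3,H4,H1,H1,H1] ; pick H1
  add 94.147.21.118/32 -> H0 at depth 32
  Q 41.165.115.42: descend 00101 ; hops seen [H3] ; pick H3
  Q 94.144.0.0: descend 01011110100100 ; hops seen [H3,H4,H1] ; pick H1
  del 45.0.0.0/8 (clear depth 8)

== LOOKUPS ==
["H1","H0","H1","H1","H1","H2","H1","H1","H1","H1","H3","H1"]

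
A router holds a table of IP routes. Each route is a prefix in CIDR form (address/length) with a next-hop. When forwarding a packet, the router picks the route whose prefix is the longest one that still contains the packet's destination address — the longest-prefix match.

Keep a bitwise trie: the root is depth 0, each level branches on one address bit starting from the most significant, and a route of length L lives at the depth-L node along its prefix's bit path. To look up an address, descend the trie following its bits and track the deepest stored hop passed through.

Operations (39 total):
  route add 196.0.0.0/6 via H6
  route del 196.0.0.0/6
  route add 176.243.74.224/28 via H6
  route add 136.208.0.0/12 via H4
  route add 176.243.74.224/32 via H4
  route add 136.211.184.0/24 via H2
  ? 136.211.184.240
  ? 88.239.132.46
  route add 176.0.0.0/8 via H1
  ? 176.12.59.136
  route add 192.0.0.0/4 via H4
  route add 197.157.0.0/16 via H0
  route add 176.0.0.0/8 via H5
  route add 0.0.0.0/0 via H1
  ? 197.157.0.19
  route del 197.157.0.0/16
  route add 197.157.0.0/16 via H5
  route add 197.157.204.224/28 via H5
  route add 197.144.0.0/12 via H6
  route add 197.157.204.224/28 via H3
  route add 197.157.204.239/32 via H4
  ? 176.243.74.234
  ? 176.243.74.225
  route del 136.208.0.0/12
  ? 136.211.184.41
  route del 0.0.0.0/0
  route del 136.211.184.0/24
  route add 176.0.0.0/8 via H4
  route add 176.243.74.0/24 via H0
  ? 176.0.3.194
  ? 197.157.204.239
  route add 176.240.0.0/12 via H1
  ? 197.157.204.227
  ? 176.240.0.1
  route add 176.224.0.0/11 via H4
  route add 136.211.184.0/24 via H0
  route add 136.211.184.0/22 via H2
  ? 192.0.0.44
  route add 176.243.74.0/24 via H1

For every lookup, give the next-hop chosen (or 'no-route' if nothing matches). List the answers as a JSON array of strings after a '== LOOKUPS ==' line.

Process each operation:
  add 196.0.0.0/6 -> H6 at depth 6
  del 196.0.0.0/6 (clear depth 6)
  add 176.243.74.224/28 -> H6 at depth 28
  add 136.208.0.0/12 -> H4 at depth 12
  add 176.243.74.224/32 -> H4 at depth 32
  add 136.211.184.0/24 -> H2 at depth 24
  ? 136.211.184.240  path d0:-→d1:-→d2:-→d3:-→d4:-→d5:-→d6:-→d7:-→d8:-→d9:-→d10:-→d11:-→d12:H4→d13:-→d14:-→d15:-→d16:-→d17:-→d18:-→d19:-→d20:-→d21:-→d22:-→d23:-→d24:H2  best=H2
  ? 88.239.132.46  path d0:-  best=no-route
  add 176.0.0.0/8 -> H1 at depth 8
  ? 176.12.59.136  path d0:-→d1:-→d2:-→d3:-→d4:-→d5:-→d6:-→d7:-→d8:H1  best=H1
  add 192.0.0.0/4 -> H4 at depth 4
  add 197.157.0.0/16 -> H0 at depth 16
  add 176.0.0.0/8 -> H5 at depth 8
  add 0.0.0.0/0 -> H1 at depth 0
  ? 197.157.0.19  path d0:H1→d1:-→d2:-→d3:-→d4:H4→d5:-→d6:-→d7:-→d8:-→d9:-→d10:-→d11:-→d12:-→d13:-→d14:-→d15:-→d16:H0  best=H0
  del 197.157.0.0/16 (clear depth 16)
  add 197.157.0.0/16 -> H5 at depth 16
  add 197.157.204.224/28 -> H5 at depth 28
  add 197.144.0.0/12 -> H6 at depth 12
  add 197.157.204.224/28 -> H3 at depth 28
  add 197.157.204.239/32 -> H4 at depth 32
  ? 176.243.74.234  path d0:H1→d1:-→d2:-→d3:-→d4:-→d5:-→d6:-→d7:-→d8:H5→d9:-→d10:-→d11:-→d12:-→d13:-→d14:-→d15:-→d16:-→d17:-→d18:-→d19:-→d20:-→d21:-→d22:-→d23:-→d24:-→d25:-→d26:-→d27:-→d28:H6  best=H6
  ? 176.243.74.225  path d0:H1→d1:-→d2:-→d3:-→d4:-→d5:-→d6:-→d7:-→d8:H5→d9:-→d10:-→d11:-→d12:-→d13:-→d14:-→d15:-→d16:-→d17:-→d18:-→d19:-→d20:-→d21:-→d22:-→d23:-→d24:-→d25:-→d26:-→d27:-→d28:H6→d29:-→d30:-→d31:-  best=H6
  del 136.208.0.0/12 (clear depth 12)
  ? 136.211.184.41  path d0:H1→d1:-→d2:-→d3:-→d4:-→d5:-→d6:-→d7:-→d8:-→d9:-→d10:-→d11:-→d12:-→d13:-→d14:-→d15:-→d16:-→d17:-→d18:-→d19:-→d20:-→d21:-→d22:-→d23:-→d24:H2  best=H2
  del 0.0.0.0/0 (clear depth 0)
  del 136.211.184.0/24 (clear depth 24)
  add 176.0.0.0/8 -> H4 at depth 8
  add 176.243.74.0/24 -> H0 at depth 24
  ? 176.0.3.194  path d0:-→d1:-→d2:-→d3:-→d4:-→d5:-→d6:-→d7:-→d8:H4  best=H4
  ? 197.157.204.239  path d0:-→d1:-→d2:-→d3:-→d4:H4→d5:-→d6:-→d7:-→d8:-→d9:-→d10:-→d11:-→d12:H6→d13:-→d14:-→d15:-→d16:H5→d17:-→d18:-→d19:-→d20:-→d21:-→d22:-→d23:-→d24:-→d25:-→d26:-→d27:-→d28:H3→d29:-→d30:-→d31:-→d32:H4  best=H4
  add 176.240.0.0/12 -> H1 at depth 12
  ? 197.157.204.227  path d0:-→d1:-→d2:-→d3:-→d4:H4→d5:-→d6:-→d7:-→d8:-→d9:-→d10:-→d11:-→d12:H6→d13:-→d14:-→d15:-→d16:H5→d17:-→d18:-→d19:-→d20:-→d21:-→d22:-→d23:-→d24:-→d25:-→d26:-→d27:-→d28:H3  best=H3
  ? 176.240.0.1  path d0:-→d1:-→d2:-→d3:-→d4:-→d5:-→d6:-→d7:-→d8:H4→d9:-→d10:-→d11:-→d12:H1→d13:-→d14:-  best=H1
  add 176.224.0.0/11 -> H4 at depth 11
  add 136.211.184.0/24 -> H0 at depth 24
  add 136.211.184.0/22 -> H2 at depth 22
  ? 192.0.0.44  path d0:-→d1:-→d2:-→d3:-→d4:H4→d5:-  best=H4
  add 176.243.74.0/24 -> H1 at depth 24

== LOOKUPS ==
["H2","no-route","H1","H0","H6","H6","H2","H4","H4","H3","H1","H4"]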